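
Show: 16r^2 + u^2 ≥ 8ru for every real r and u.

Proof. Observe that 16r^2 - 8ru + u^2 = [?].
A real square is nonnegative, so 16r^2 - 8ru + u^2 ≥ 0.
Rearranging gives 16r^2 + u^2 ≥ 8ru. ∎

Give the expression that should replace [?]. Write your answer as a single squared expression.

16r^2 - 8ru + u^2 is a perfect-square trinomial: the outer terms are (4r)^2 and (u)^2, and the cross term is -2·4r·u.
So 16r^2 - 8ru + u^2 = (4r - u)^2 ≥ 0.

(4r - u)^2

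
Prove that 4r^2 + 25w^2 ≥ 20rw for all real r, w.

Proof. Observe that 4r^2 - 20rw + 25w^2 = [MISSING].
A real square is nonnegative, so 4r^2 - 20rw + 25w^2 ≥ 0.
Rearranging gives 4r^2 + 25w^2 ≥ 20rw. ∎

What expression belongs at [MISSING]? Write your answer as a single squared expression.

(2r - 5w)^2

4r^2 - 20rw + 25w^2 is a perfect-square trinomial: the outer terms are (2r)^2 and (5w)^2, and the cross term is -2·2r·5w.
So 4r^2 - 20rw + 25w^2 = (2r - 5w)^2 ≥ 0.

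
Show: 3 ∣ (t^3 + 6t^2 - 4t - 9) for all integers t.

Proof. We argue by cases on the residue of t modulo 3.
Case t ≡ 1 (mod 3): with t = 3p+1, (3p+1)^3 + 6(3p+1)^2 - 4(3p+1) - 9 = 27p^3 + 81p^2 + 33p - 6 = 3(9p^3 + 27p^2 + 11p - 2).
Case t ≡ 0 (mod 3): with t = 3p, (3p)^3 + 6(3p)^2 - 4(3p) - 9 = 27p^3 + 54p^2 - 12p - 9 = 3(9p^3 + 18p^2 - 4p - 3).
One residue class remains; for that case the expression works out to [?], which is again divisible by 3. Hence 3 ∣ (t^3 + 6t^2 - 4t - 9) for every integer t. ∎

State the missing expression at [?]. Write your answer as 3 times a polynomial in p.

The residues treated are {1, 0}, so the missing case is t ≡ 2 (mod 3); write t = 3p+2.
Then (3p+2)^3 + 6(3p+2)^2 - 4(3p+2) - 9 = 27p^3 + 108p^2 + 96p + 15 = 3(9p^3 + 36p^2 + 32p + 5).

3(9p^3 + 36p^2 + 32p + 5)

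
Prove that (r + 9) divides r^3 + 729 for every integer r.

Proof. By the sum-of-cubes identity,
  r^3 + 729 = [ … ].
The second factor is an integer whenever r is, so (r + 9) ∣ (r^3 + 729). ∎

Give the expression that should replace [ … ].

(r + 9)(r^2 - 9r + 81)

a^3 + b^3 = (a + b)(a^2 - ab + b^2). With a = r, b = 9:
r^3 + 729 = (r + 9)(r^2 - 9r + 81).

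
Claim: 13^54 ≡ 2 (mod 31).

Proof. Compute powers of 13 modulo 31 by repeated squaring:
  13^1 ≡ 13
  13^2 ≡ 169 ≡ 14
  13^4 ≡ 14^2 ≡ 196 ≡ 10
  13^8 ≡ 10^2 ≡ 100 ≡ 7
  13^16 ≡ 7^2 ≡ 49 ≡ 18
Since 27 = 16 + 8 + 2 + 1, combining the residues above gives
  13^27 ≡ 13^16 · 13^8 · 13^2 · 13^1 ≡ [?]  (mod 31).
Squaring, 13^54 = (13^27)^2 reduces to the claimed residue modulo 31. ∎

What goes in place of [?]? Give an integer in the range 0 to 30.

Multiply the listed residues: 18 · 7 · 14 · 13 = 126 → 1764 → 22932.
Reducing modulo 31: 22932 = 739·31 + 23, so 13^27 ≡ 23.

23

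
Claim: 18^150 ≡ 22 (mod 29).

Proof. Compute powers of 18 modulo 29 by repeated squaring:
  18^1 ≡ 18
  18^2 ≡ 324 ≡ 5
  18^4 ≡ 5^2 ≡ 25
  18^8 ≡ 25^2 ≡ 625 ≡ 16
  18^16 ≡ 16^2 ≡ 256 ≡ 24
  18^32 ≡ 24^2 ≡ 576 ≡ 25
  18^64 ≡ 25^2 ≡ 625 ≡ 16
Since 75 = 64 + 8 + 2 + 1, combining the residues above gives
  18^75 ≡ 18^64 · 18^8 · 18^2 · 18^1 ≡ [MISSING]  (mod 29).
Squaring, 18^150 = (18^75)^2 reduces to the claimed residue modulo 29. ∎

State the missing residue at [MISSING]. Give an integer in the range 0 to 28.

14

Multiply the listed residues: 16 · 16 · 5 · 18 = 256 → 1280 → 23040.
Reducing modulo 29: 23040 = 794·29 + 14, so 18^75 ≡ 14.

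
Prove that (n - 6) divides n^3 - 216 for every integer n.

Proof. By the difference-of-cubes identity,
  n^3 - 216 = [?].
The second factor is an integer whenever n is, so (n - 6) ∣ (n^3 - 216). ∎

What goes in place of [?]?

(n - 6)(n^2 + 6n + 36)

a^3 - b^3 = (a - b)(a^2 + ab + b^2). With a = n, b = 6:
n^3 - 216 = (n - 6)(n^2 + 6n + 36).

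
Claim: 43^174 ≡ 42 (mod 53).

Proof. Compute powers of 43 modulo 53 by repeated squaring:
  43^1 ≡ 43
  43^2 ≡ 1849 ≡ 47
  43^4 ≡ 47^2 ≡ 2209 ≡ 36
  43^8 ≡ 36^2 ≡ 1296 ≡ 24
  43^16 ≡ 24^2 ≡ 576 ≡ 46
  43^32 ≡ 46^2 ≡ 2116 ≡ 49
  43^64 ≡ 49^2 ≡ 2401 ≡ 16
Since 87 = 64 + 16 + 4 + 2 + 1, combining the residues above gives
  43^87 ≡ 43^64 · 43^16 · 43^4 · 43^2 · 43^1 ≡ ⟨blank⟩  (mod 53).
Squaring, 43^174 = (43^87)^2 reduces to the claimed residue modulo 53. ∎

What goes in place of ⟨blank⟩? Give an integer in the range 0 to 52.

Multiply the listed residues: 16 · 46 · 36 · 47 · 43 = 736 → 26496 → 1245312 → 53548416.
Reducing modulo 53: 53548416 = 1010347·53 + 25, so 43^87 ≡ 25.

25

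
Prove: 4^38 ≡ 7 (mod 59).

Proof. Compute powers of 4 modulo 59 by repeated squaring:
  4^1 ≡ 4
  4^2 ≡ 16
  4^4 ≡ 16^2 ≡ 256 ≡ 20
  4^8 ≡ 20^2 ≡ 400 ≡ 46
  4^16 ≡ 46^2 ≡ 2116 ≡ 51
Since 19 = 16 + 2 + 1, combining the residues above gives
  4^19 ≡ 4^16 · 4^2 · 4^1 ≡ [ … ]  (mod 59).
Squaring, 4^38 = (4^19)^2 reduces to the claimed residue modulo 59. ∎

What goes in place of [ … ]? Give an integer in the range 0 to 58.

4^16 · 4^2 · 4^1 ≡ 51 · 16 · 4 = 3264.
3264 mod 59 = 19, so 4^19 ≡ 19 (mod 59).

19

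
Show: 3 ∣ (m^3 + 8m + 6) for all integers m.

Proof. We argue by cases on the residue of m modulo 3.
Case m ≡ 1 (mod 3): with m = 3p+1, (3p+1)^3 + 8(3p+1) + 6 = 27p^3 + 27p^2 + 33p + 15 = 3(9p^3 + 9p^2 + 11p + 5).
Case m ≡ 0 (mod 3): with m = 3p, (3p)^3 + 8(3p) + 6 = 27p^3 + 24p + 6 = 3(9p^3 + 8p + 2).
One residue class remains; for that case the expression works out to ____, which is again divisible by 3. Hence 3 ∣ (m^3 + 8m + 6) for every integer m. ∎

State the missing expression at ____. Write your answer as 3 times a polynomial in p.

3(9p^3 + 18p^2 + 20p + 10)

Only m ≡ 2 (mod 3) is unaccounted for. Put m = 3p+2:
(3p+2)^3 + 8(3p+2) + 6 expands to 27p^3 + 54p^2 + 60p + 30,
and factoring out 3 leaves 3(9p^3 + 18p^2 + 20p + 10).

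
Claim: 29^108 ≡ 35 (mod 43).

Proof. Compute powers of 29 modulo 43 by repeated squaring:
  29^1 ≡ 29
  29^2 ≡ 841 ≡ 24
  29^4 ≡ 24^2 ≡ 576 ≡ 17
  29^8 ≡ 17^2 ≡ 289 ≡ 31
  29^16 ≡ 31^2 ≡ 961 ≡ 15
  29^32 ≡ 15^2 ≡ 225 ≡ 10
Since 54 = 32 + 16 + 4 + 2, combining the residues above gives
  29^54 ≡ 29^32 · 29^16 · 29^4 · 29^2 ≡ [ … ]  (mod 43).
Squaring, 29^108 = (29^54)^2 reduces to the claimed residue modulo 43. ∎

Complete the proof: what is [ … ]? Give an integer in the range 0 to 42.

29^32 · 29^16 · 29^4 · 29^2 ≡ 10 · 15 · 17 · 24 = 61200.
61200 mod 43 = 11, so 29^54 ≡ 11 (mod 43).

11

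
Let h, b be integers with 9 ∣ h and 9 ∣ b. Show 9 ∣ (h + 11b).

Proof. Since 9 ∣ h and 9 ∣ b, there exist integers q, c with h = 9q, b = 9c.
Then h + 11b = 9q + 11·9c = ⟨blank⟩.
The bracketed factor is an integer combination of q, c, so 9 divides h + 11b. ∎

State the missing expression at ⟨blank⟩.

9(11c + q)

Each term has a factor of 9: 9q + 11·9c = 9·(11c + q).
Since 11c + q is an integer, 9 ∣ (h + 11b).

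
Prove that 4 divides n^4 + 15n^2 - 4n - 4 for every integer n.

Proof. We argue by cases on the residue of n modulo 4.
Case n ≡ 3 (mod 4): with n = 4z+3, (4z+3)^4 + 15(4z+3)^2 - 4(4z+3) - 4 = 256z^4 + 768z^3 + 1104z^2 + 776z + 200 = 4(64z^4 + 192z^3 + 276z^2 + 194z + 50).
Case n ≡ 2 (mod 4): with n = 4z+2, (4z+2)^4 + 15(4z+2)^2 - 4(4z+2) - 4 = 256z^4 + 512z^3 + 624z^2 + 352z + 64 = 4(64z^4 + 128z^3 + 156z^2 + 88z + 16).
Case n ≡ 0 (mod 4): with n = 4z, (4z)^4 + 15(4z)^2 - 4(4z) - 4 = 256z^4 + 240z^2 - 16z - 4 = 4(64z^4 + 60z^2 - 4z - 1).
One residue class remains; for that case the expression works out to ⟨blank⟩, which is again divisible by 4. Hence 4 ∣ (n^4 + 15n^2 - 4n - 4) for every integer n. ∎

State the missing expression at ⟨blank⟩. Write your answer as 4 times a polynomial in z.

The residues treated are {3, 2, 0}, so the missing case is n ≡ 1 (mod 4); write n = 4z+1.
Then (4z+1)^4 + 15(4z+1)^2 - 4(4z+1) - 4 = 256z^4 + 256z^3 + 336z^2 + 120z + 8 = 4(64z^4 + 64z^3 + 84z^2 + 30z + 2).

4(64z^4 + 64z^3 + 84z^2 + 30z + 2)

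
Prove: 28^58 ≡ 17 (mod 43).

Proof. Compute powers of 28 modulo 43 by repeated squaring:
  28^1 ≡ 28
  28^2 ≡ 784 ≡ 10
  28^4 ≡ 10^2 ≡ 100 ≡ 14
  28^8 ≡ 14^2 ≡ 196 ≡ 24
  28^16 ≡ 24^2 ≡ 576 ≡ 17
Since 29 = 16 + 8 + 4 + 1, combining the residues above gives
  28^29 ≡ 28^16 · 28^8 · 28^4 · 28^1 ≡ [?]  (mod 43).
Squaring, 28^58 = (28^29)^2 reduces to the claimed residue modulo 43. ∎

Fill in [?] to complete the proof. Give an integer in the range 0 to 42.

28^16 · 28^8 · 28^4 · 28^1 ≡ 17 · 24 · 14 · 28 = 159936.
159936 mod 43 = 19, so 28^29 ≡ 19 (mod 43).

19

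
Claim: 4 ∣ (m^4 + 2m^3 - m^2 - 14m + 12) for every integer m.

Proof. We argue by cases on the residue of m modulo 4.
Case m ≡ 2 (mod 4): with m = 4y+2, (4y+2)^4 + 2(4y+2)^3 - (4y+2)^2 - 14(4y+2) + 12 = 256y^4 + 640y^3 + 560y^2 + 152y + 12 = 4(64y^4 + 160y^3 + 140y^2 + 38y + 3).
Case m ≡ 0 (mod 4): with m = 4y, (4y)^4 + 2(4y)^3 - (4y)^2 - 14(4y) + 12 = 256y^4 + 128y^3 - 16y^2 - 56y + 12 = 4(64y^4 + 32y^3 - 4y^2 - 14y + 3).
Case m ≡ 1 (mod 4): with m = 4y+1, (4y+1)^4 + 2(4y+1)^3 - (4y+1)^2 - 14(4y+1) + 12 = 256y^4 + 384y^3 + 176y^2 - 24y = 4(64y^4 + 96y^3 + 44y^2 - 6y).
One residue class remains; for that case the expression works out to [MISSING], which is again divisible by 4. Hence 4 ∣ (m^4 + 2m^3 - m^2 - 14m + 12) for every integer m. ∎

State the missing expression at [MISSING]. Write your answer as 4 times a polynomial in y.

Only m ≡ 3 (mod 4) is unaccounted for. Put m = 4y+3:
(4y+3)^4 + 2(4y+3)^3 - (4y+3)^2 - 14(4y+3) + 12 expands to 256y^4 + 896y^3 + 1136y^2 + 568y + 96,
and factoring out 4 leaves 4(64y^4 + 224y^3 + 284y^2 + 142y + 24).

4(64y^4 + 224y^3 + 284y^2 + 142y + 24)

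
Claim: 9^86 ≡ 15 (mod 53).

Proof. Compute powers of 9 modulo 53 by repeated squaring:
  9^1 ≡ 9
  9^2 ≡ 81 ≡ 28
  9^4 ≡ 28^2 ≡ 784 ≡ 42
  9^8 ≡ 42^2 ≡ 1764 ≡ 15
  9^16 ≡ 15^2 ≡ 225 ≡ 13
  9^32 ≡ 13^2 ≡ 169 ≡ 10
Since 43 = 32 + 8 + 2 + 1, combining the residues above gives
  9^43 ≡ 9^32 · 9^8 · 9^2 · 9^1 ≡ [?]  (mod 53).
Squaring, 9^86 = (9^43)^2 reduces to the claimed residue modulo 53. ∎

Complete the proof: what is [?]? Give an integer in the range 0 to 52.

9^32 · 9^8 · 9^2 · 9^1 ≡ 10 · 15 · 28 · 9 = 37800.
37800 mod 53 = 11, so 9^43 ≡ 11 (mod 53).

11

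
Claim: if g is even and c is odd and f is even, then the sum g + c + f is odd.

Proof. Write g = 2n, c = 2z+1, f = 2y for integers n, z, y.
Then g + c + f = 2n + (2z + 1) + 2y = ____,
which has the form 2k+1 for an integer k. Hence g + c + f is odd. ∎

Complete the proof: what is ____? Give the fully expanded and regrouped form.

2(n + y + z) + 1

Expanding: 2n + (2z + 1) + 2y = 2n + 2y + 2z + 1.
Every term except the constant is even, so this is 2(n + y + z) + 1,
and n + y + z ∈ ℤ gives the required form.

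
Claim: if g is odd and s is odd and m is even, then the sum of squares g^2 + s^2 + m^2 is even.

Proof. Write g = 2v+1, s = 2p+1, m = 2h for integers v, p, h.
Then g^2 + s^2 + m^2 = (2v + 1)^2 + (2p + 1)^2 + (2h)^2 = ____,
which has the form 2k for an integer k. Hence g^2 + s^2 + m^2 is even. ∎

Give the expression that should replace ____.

2(2h^2 + 2p^2 + 2p + 2v^2 + 2v + 1)

Expanding: (2v + 1)^2 + (2p + 1)^2 + (2h)^2 = 4h^2 + 4p^2 + 4p + 4v^2 + 4v + 2.
Every term is even; pulling out the factor of 2 gives 2(2h^2 + 2p^2 + 2p + 2v^2 + 2v + 1).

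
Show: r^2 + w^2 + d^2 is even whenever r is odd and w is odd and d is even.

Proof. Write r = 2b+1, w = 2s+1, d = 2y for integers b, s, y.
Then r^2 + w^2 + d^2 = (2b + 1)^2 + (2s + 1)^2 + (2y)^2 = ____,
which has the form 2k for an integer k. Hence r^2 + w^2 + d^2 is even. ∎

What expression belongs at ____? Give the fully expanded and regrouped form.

(2b + 1)^2 + (2s + 1)^2 + (2y)^2 = 4b^2 + 4b + 4s^2 + 4s + 4y^2 + 2
= 2(2b^2 + 2b + 2s^2 + 2s + 2y^2 + 1).
Since 2b^2 + 2b + 2s^2 + 2s + 2y^2 + 1 is an integer, the sum of squares is of the form 2k for an integer k.

2(2b^2 + 2b + 2s^2 + 2s + 2y^2 + 1)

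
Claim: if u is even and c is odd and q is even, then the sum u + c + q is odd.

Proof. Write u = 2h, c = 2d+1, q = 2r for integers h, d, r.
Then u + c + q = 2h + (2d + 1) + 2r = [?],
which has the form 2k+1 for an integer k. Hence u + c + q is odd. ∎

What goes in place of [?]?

2(d + h + r) + 1

2h + (2d + 1) + 2r = 2d + 2h + 2r + 1
= 2(d + h + r) + 1.
Since d + h + r is an integer, the sum is of the form 2k+1 for an integer k.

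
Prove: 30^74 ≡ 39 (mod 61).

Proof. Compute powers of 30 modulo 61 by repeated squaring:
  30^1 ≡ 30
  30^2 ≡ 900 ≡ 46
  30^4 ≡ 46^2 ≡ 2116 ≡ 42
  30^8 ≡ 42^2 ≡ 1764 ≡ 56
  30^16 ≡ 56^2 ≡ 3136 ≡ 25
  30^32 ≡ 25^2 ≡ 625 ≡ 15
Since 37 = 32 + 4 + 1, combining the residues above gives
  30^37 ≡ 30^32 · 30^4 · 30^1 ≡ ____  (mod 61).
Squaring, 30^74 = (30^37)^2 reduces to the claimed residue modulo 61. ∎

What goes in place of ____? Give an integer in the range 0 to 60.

51

Multiply the listed residues: 15 · 42 · 30 = 630 → 18900.
Reducing modulo 61: 18900 = 309·61 + 51, so 30^37 ≡ 51.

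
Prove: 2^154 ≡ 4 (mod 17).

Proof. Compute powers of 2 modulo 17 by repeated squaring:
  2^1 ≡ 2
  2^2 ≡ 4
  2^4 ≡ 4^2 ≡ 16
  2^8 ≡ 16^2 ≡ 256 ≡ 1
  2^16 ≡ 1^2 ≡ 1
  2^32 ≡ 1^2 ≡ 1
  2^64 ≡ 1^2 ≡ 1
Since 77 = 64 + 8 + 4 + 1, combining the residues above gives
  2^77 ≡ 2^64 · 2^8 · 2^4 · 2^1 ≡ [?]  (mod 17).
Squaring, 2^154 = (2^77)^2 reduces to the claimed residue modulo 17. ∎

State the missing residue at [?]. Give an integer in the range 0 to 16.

15

Multiply the listed residues: 1 · 1 · 16 · 2 = 1 → 16 → 32.
Reducing modulo 17: 32 = 1·17 + 15, so 2^77 ≡ 15.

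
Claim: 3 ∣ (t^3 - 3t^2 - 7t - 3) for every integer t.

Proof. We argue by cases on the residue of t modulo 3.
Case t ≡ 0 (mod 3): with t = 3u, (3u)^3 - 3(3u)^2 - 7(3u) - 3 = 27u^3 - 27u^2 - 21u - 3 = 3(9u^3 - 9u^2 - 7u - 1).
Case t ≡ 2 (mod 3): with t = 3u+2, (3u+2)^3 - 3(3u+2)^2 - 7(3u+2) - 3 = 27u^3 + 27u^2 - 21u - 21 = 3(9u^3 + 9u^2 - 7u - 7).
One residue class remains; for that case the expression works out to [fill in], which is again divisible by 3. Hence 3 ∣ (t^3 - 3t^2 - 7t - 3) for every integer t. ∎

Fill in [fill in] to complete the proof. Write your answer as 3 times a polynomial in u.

3(9u^3 - 10u - 4)

The residues treated are {0, 2}, so the missing case is t ≡ 1 (mod 3); write t = 3u+1.
Then (3u+1)^3 - 3(3u+1)^2 - 7(3u+1) - 3 = 27u^3 - 30u - 12 = 3(9u^3 - 10u - 4).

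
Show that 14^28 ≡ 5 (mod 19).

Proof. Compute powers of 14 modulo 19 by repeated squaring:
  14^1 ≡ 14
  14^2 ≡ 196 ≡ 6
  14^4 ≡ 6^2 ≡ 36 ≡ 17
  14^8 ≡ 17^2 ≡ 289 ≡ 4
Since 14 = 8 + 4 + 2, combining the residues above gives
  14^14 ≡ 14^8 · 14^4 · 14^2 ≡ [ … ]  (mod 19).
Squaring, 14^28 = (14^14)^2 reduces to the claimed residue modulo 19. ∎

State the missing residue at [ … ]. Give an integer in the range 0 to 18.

Multiply the listed residues: 4 · 17 · 6 = 68 → 408.
Reducing modulo 19: 408 = 21·19 + 9, so 14^14 ≡ 9.

9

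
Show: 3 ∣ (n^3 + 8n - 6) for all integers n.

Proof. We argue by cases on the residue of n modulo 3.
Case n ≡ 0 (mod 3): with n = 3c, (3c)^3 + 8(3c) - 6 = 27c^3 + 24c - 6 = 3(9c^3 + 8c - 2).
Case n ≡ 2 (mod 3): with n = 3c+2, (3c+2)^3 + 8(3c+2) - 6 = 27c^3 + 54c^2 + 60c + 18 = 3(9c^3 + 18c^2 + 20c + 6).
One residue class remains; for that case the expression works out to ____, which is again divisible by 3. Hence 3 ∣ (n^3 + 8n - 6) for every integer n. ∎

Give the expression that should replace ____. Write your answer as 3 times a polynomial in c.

The residues treated are {0, 2}, so the missing case is n ≡ 1 (mod 3); write n = 3c+1.
Then (3c+1)^3 + 8(3c+1) - 6 = 27c^3 + 27c^2 + 33c + 3 = 3(9c^3 + 9c^2 + 11c + 1).

3(9c^3 + 9c^2 + 11c + 1)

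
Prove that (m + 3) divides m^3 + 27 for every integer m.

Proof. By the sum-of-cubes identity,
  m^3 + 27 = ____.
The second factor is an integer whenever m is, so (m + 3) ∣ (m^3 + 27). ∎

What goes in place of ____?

Polynomial division of m^3 + 27 by m + 3 leaves remainder 0 and quotient m^2 - 3m + 9.
Hence m^3 + 27 = (m + 3)(m^2 - 3m + 9).

(m + 3)(m^2 - 3m + 9)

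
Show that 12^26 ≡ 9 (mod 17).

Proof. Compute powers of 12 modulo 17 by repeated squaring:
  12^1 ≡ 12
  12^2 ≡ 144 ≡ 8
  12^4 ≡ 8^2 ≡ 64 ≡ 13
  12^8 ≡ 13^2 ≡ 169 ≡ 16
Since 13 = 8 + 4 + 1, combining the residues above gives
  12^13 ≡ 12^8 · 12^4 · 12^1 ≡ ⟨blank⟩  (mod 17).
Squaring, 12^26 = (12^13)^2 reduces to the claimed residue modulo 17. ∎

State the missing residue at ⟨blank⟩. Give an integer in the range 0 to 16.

14

12^8 · 12^4 · 12^1 ≡ 16 · 13 · 12 = 2496.
2496 mod 17 = 14, so 12^13 ≡ 14 (mod 17).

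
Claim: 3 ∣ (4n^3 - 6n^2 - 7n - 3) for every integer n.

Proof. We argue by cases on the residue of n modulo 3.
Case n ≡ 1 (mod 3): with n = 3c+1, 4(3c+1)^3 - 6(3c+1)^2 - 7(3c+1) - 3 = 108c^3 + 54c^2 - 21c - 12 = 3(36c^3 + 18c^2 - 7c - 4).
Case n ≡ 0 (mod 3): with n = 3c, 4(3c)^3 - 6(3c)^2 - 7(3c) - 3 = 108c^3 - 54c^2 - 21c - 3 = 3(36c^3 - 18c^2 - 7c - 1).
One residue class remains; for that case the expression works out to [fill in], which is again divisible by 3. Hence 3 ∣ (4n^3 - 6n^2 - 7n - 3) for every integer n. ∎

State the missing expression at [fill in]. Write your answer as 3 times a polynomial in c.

3(36c^3 + 54c^2 + 17c - 3)

The residues treated are {1, 0}, so the missing case is n ≡ 2 (mod 3); write n = 3c+2.
Then 4(3c+2)^3 - 6(3c+2)^2 - 7(3c+2) - 3 = 108c^3 + 162c^2 + 51c - 9 = 3(36c^3 + 54c^2 + 17c - 3).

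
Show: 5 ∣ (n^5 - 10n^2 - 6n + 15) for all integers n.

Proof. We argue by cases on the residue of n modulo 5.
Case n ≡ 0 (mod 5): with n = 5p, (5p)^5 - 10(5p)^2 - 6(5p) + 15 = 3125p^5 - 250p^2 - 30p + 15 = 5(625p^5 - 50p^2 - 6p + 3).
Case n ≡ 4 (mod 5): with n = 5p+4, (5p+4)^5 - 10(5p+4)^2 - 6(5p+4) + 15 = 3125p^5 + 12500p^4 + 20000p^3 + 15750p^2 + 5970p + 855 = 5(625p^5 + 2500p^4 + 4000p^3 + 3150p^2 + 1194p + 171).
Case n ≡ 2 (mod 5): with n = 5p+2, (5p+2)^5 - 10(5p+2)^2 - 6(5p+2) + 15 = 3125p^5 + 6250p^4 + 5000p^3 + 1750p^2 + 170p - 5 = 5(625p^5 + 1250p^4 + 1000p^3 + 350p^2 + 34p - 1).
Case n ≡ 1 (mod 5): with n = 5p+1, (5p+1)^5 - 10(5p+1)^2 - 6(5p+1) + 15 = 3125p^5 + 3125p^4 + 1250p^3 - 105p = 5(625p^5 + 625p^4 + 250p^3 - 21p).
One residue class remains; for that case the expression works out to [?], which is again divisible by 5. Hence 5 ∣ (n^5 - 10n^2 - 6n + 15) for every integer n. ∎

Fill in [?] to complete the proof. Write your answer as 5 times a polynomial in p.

5(625p^5 + 1875p^4 + 2250p^3 + 1300p^2 + 339p + 30)

Only n ≡ 3 (mod 5) is unaccounted for. Put n = 5p+3:
(5p+3)^5 - 10(5p+3)^2 - 6(5p+3) + 15 expands to 3125p^5 + 9375p^4 + 11250p^3 + 6500p^2 + 1695p + 150,
and factoring out 5 leaves 5(625p^5 + 1875p^4 + 2250p^3 + 1300p^2 + 339p + 30).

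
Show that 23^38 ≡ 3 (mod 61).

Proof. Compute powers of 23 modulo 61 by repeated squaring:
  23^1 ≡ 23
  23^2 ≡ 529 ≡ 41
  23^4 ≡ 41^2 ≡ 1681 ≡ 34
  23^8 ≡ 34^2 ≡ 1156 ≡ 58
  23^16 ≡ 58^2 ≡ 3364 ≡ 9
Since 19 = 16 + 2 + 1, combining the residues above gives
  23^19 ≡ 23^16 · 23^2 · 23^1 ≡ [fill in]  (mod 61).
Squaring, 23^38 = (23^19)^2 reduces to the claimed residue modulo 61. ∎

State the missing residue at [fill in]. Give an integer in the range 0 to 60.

23^16 · 23^2 · 23^1 ≡ 9 · 41 · 23 = 8487.
8487 mod 61 = 8, so 23^19 ≡ 8 (mod 61).

8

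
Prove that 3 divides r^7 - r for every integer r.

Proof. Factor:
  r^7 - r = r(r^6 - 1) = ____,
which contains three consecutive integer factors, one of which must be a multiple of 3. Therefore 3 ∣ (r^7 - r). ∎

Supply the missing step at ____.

(r - 1)r(r + 1)(r^4 + r^2 + 1)

r^6 - 1 = (r^2 - 1)(r^4 + r^2 + 1), and r^2 - 1 = (r-1)(r+1).
So r(r^6 - 1) = (r - 1)r(r + 1)(r^4 + r^2 + 1).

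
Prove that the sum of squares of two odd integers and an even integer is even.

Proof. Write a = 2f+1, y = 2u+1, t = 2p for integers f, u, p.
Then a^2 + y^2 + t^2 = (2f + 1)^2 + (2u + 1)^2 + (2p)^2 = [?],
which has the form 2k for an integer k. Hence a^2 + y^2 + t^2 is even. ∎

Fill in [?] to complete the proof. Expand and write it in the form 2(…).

2(2f^2 + 2f + 2p^2 + 2u^2 + 2u + 1)

(2f + 1)^2 + (2u + 1)^2 + (2p)^2 = 4f^2 + 4f + 4p^2 + 4u^2 + 4u + 2
= 2(2f^2 + 2f + 2p^2 + 2u^2 + 2u + 1).
Since 2f^2 + 2f + 2p^2 + 2u^2 + 2u + 1 is an integer, the sum of squares is of the form 2k for an integer k.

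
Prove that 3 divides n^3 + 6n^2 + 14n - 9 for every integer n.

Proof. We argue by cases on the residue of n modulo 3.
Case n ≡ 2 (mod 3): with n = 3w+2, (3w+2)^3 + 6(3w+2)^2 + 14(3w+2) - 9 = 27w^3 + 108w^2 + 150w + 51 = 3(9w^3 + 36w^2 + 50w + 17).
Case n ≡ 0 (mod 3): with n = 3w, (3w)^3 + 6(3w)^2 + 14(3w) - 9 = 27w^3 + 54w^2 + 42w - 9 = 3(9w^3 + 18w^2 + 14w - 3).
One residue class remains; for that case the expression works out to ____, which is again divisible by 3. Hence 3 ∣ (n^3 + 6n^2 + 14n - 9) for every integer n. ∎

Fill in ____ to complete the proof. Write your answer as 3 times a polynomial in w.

3(9w^3 + 27w^2 + 29w + 4)

Only n ≡ 1 (mod 3) is unaccounted for. Put n = 3w+1:
(3w+1)^3 + 6(3w+1)^2 + 14(3w+1) - 9 expands to 27w^3 + 81w^2 + 87w + 12,
and factoring out 3 leaves 3(9w^3 + 27w^2 + 29w + 4).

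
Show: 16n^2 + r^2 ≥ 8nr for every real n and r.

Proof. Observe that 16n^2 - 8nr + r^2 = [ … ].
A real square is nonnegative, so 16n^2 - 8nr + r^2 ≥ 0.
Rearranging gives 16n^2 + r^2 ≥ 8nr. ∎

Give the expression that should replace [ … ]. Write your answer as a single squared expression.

(4n - r)^2

The leading and trailing coefficients are 4^2 and 1^2, and 8 = 2·4·1, so the trinomial is (4n - r)^2.
Hence 16n^2 - 8nr + r^2 ≥ 0.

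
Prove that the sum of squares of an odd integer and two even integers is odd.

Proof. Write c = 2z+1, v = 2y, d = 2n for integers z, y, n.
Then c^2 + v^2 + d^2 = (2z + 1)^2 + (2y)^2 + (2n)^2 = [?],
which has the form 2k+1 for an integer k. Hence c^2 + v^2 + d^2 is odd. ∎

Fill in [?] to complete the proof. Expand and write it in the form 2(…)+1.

Expanding: (2z + 1)^2 + (2y)^2 + (2n)^2 = 4n^2 + 4y^2 + 4z^2 + 4z + 1.
Every term except the constant is even, so this is 2(2n^2 + 2y^2 + 2z^2 + 2z) + 1,
and 2n^2 + 2y^2 + 2z^2 + 2z ∈ ℤ gives the required form.

2(2n^2 + 2y^2 + 2z^2 + 2z) + 1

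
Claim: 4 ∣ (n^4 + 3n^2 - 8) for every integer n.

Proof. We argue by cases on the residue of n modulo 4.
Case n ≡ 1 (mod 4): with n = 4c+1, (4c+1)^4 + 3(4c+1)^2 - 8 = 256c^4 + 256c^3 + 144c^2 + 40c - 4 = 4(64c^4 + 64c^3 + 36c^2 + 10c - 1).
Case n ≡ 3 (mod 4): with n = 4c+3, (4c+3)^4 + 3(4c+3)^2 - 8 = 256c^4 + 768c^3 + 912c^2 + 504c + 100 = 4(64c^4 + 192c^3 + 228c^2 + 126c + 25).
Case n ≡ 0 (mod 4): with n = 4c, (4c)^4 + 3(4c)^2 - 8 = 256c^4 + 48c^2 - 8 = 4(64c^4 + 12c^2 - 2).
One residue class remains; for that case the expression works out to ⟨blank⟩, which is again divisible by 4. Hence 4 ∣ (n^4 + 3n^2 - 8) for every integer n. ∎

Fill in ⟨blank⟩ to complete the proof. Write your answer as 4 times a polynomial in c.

4(64c^4 + 128c^3 + 108c^2 + 44c + 5)

The residues treated are {1, 3, 0}, so the missing case is n ≡ 2 (mod 4); write n = 4c+2.
Then (4c+2)^4 + 3(4c+2)^2 - 8 = 256c^4 + 512c^3 + 432c^2 + 176c + 20 = 4(64c^4 + 128c^3 + 108c^2 + 44c + 5).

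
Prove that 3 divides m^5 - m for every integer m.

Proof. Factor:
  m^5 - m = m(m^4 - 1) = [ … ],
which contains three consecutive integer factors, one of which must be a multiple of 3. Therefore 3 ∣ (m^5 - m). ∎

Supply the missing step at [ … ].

(m - 1)m(m + 1)(m^2 + 1)

m^4 - 1 = (m^2 - 1)(m^2 + 1), and m^2 - 1 = (m-1)(m+1).
So m(m^4 - 1) = (m - 1)m(m + 1)(m^2 + 1).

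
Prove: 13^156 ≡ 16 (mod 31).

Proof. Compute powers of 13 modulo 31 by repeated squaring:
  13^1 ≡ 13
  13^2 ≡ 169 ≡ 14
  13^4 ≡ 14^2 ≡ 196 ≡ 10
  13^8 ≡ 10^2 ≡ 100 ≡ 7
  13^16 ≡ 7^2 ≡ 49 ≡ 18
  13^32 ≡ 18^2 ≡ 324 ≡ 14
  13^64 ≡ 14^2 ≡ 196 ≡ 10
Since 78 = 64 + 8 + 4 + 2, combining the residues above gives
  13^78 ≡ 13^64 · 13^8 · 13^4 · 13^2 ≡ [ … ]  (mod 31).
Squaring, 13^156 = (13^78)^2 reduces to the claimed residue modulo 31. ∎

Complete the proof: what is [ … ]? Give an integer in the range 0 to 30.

Multiply the listed residues: 10 · 7 · 10 · 14 = 70 → 700 → 9800.
Reducing modulo 31: 9800 = 316·31 + 4, so 13^78 ≡ 4.

4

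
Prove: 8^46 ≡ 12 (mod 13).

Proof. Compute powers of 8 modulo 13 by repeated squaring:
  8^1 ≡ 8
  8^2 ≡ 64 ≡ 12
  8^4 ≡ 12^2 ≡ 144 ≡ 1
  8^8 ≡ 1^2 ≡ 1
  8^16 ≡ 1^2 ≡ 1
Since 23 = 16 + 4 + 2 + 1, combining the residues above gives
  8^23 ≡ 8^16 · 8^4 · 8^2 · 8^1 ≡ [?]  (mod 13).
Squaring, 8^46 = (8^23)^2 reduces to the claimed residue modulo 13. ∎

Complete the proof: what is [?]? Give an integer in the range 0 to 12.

5

8^16 · 8^4 · 8^2 · 8^1 ≡ 1 · 1 · 12 · 8 = 96.
96 mod 13 = 5, so 8^23 ≡ 5 (mod 13).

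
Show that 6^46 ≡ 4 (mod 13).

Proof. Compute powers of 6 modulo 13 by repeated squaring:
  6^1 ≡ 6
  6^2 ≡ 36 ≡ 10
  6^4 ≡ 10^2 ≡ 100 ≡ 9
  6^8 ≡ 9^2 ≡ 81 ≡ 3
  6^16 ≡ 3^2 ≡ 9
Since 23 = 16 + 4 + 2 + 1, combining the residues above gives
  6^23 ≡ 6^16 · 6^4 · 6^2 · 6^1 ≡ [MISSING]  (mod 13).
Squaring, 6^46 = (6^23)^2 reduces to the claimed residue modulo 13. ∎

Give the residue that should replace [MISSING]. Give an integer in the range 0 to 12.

6^16 · 6^4 · 6^2 · 6^1 ≡ 9 · 9 · 10 · 6 = 4860.
4860 mod 13 = 11, so 6^23 ≡ 11 (mod 13).

11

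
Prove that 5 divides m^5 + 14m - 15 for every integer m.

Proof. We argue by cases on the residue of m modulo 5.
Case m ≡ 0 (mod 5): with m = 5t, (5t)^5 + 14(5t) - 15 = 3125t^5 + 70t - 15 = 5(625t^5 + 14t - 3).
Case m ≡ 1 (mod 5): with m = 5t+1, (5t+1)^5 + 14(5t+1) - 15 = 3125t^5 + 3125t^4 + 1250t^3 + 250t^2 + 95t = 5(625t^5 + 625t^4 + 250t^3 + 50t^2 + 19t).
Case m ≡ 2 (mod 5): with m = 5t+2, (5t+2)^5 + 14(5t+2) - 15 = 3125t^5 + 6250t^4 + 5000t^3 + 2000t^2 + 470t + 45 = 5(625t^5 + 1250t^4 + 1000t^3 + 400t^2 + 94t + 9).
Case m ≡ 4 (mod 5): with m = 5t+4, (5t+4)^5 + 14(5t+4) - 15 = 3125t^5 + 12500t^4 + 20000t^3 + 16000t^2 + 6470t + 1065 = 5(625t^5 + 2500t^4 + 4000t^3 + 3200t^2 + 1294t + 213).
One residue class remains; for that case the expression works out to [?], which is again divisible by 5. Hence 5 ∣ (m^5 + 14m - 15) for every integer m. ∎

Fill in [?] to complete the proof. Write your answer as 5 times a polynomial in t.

5(625t^5 + 1875t^4 + 2250t^3 + 1350t^2 + 419t + 54)

Only m ≡ 3 (mod 5) is unaccounted for. Put m = 5t+3:
(5t+3)^5 + 14(5t+3) - 15 expands to 3125t^5 + 9375t^4 + 11250t^3 + 6750t^2 + 2095t + 270,
and factoring out 5 leaves 5(625t^5 + 1875t^4 + 2250t^3 + 1350t^2 + 419t + 54).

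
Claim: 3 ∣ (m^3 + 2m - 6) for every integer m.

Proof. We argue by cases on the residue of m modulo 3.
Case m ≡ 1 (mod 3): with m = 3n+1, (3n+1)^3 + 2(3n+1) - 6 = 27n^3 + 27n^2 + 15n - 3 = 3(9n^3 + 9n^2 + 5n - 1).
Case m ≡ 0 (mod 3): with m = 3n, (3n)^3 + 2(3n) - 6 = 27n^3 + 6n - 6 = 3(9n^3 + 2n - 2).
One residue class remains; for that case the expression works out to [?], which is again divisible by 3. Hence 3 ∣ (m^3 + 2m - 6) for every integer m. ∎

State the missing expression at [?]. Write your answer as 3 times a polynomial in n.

The residues treated are {1, 0}, so the missing case is m ≡ 2 (mod 3); write m = 3n+2.
Then (3n+2)^3 + 2(3n+2) - 6 = 27n^3 + 54n^2 + 42n + 6 = 3(9n^3 + 18n^2 + 14n + 2).

3(9n^3 + 18n^2 + 14n + 2)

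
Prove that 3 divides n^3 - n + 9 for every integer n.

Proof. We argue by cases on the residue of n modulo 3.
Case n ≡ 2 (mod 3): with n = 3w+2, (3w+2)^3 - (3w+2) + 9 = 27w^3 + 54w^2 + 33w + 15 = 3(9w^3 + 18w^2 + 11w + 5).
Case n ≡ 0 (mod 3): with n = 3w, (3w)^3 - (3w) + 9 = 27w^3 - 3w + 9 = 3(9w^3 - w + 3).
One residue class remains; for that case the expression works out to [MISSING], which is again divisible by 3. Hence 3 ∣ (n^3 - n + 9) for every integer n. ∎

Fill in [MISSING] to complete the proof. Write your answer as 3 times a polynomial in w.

The residues treated are {2, 0}, so the missing case is n ≡ 1 (mod 3); write n = 3w+1.
Then (3w+1)^3 - (3w+1) + 9 = 27w^3 + 27w^2 + 6w + 9 = 3(9w^3 + 9w^2 + 2w + 3).

3(9w^3 + 9w^2 + 2w + 3)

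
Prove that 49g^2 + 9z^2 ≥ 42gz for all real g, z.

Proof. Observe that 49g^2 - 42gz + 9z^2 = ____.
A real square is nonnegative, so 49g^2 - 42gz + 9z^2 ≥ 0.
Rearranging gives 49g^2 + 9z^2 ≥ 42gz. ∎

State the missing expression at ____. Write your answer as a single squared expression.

(7g - 3z)^2

The leading and trailing coefficients are 7^2 and 3^2, and 42 = 2·7·3, so the trinomial is (7g - 3z)^2.
Hence 49g^2 - 42gz + 9z^2 ≥ 0.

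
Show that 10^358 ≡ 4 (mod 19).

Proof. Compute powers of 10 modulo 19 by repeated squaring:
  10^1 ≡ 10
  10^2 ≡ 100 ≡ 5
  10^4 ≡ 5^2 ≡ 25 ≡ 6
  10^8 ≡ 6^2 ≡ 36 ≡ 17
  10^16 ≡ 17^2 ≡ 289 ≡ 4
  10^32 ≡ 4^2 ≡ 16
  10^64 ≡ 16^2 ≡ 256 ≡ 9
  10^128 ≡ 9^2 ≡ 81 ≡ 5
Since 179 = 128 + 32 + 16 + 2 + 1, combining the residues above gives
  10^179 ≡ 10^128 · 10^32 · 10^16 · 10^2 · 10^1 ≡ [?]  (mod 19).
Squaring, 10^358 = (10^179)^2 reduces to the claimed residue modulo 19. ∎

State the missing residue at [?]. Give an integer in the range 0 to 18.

2

Multiply the listed residues: 5 · 16 · 4 · 5 · 10 = 80 → 320 → 1600 → 16000.
Reducing modulo 19: 16000 = 842·19 + 2, so 10^179 ≡ 2.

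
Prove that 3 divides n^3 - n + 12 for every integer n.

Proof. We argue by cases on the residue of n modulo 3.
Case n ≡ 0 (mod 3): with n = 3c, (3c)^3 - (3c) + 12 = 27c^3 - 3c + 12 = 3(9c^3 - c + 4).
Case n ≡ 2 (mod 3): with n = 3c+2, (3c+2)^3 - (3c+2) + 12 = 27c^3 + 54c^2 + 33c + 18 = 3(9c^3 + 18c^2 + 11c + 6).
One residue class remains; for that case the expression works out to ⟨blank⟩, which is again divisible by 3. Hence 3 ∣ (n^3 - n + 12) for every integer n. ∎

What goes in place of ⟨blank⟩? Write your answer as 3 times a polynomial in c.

3(9c^3 + 9c^2 + 2c + 4)

Only n ≡ 1 (mod 3) is unaccounted for. Put n = 3c+1:
(3c+1)^3 - (3c+1) + 12 expands to 27c^3 + 27c^2 + 6c + 12,
and factoring out 3 leaves 3(9c^3 + 9c^2 + 2c + 4).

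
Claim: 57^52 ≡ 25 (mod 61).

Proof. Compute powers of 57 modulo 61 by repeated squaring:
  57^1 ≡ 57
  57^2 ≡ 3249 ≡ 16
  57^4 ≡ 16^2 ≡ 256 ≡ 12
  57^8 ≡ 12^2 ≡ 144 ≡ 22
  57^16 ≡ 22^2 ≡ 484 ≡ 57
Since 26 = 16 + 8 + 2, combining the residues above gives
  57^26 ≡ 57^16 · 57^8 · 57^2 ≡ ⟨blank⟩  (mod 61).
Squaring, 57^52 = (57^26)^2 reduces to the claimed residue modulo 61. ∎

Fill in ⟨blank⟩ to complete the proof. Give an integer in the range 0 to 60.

Multiply the listed residues: 57 · 22 · 16 = 1254 → 20064.
Reducing modulo 61: 20064 = 328·61 + 56, so 57^26 ≡ 56.

56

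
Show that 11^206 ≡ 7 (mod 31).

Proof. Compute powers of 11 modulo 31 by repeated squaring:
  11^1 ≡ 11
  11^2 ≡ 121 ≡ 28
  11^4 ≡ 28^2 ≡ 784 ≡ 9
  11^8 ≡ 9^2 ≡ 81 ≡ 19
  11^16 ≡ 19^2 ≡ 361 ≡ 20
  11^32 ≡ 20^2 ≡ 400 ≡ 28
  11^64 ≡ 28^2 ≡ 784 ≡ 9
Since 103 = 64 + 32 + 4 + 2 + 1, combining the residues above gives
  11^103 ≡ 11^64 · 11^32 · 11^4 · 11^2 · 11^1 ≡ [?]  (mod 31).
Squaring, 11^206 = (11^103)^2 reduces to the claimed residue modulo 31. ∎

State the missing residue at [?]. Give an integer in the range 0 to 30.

21

11^64 · 11^32 · 11^4 · 11^2 · 11^1 ≡ 9 · 28 · 9 · 28 · 11 = 698544.
698544 mod 31 = 21, so 11^103 ≡ 21 (mod 31).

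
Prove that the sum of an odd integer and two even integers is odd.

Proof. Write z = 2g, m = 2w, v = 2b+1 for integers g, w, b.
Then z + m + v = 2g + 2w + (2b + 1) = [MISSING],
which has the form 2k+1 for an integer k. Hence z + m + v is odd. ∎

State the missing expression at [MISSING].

Expanding: 2g + 2w + (2b + 1) = 2b + 2g + 2w + 1.
Every term except the constant is even, so this is 2(b + g + w) + 1,
and b + g + w ∈ ℤ gives the required form.

2(b + g + w) + 1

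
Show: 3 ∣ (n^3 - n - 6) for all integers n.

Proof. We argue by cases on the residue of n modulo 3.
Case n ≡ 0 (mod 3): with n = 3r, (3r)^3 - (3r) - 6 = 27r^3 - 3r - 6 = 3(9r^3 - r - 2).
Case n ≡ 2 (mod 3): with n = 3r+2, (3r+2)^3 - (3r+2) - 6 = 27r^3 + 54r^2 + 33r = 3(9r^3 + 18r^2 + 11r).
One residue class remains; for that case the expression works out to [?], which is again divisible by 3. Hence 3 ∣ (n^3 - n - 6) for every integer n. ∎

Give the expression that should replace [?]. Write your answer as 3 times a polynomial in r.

3(9r^3 + 9r^2 + 2r - 2)

Only n ≡ 1 (mod 3) is unaccounted for. Put n = 3r+1:
(3r+1)^3 - (3r+1) - 6 expands to 27r^3 + 27r^2 + 6r - 6,
and factoring out 3 leaves 3(9r^3 + 9r^2 + 2r - 2).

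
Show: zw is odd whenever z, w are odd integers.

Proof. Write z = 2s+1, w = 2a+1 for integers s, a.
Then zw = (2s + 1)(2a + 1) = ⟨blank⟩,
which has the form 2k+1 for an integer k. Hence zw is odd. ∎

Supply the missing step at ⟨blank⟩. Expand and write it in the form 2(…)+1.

2(2as + a + s) + 1

(2s + 1)(2a + 1) = 4as + 2a + 2s + 1
= 2(2as + a + s) + 1.
Since 2as + a + s is an integer, the product is of the form 2k+1 for an integer k.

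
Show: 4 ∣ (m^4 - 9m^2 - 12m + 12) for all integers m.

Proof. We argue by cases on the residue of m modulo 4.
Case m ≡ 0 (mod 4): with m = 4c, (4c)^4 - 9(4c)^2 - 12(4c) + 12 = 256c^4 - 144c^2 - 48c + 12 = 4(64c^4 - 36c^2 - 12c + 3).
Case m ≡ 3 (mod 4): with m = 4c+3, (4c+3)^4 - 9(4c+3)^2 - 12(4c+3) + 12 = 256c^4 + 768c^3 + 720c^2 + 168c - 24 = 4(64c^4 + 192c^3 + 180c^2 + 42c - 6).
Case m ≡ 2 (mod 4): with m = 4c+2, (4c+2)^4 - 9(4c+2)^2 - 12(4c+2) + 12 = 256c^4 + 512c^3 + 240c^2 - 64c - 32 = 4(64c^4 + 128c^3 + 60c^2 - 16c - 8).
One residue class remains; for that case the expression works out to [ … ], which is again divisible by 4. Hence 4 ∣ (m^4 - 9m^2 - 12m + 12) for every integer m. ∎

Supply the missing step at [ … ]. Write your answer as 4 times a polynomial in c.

4(64c^4 + 64c^3 - 12c^2 - 26c - 2)

Only m ≡ 1 (mod 4) is unaccounted for. Put m = 4c+1:
(4c+1)^4 - 9(4c+1)^2 - 12(4c+1) + 12 expands to 256c^4 + 256c^3 - 48c^2 - 104c - 8,
and factoring out 4 leaves 4(64c^4 + 64c^3 - 12c^2 - 26c - 2).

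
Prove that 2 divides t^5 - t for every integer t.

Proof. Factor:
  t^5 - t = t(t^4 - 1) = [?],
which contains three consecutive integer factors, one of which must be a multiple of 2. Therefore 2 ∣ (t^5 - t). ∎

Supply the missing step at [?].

t^4 - 1 = (t^2 - 1)(t^2 + 1), and t^2 - 1 = (t-1)(t+1).
So t(t^4 - 1) = (t - 1)t(t + 1)(t^2 + 1).

(t - 1)t(t + 1)(t^2 + 1)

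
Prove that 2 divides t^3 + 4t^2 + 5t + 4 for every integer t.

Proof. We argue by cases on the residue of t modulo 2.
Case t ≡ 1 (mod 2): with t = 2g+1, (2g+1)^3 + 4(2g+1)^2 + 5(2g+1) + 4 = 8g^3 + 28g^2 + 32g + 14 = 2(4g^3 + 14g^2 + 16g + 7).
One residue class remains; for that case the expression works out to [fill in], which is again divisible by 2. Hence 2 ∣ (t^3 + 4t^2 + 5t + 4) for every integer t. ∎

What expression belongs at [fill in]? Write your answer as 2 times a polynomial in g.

Only t ≡ 0 (mod 2) is unaccounted for. Put t = 2g:
(2g)^3 + 4(2g)^2 + 5(2g) + 4 expands to 8g^3 + 16g^2 + 10g + 4,
and factoring out 2 leaves 2(4g^3 + 8g^2 + 5g + 2).

2(4g^3 + 8g^2 + 5g + 2)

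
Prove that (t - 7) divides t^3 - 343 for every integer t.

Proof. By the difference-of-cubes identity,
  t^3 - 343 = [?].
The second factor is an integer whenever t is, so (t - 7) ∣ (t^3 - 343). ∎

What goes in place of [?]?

Polynomial division of t^3 - 343 by t - 7 leaves remainder 0 and quotient t^2 + 7t + 49.
Hence t^3 - 343 = (t - 7)(t^2 + 7t + 49).

(t - 7)(t^2 + 7t + 49)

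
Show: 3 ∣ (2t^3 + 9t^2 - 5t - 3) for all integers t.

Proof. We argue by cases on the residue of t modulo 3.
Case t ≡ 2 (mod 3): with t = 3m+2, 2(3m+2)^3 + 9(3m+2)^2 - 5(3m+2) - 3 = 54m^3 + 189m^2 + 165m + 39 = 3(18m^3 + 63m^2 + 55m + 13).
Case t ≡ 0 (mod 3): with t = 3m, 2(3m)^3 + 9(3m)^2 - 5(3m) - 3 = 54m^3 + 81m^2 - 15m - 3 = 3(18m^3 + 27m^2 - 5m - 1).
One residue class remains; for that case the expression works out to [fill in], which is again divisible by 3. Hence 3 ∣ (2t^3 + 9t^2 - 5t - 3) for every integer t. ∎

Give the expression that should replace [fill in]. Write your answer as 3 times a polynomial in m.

3(18m^3 + 45m^2 + 19m + 1)

The residues treated are {2, 0}, so the missing case is t ≡ 1 (mod 3); write t = 3m+1.
Then 2(3m+1)^3 + 9(3m+1)^2 - 5(3m+1) - 3 = 54m^3 + 135m^2 + 57m + 3 = 3(18m^3 + 45m^2 + 19m + 1).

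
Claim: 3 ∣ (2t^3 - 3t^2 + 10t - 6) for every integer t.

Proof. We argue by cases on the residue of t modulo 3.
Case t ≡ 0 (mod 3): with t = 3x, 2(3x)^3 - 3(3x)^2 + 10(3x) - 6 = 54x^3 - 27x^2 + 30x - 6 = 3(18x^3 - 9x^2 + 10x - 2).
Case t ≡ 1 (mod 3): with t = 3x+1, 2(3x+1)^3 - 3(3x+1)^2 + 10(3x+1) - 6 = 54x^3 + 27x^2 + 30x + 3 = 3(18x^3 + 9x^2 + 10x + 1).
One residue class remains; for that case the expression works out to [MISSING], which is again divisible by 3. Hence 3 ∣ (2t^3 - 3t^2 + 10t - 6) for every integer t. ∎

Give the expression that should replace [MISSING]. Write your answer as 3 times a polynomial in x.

3(18x^3 + 27x^2 + 22x + 6)

Only t ≡ 2 (mod 3) is unaccounted for. Put t = 3x+2:
2(3x+2)^3 - 3(3x+2)^2 + 10(3x+2) - 6 expands to 54x^3 + 81x^2 + 66x + 18,
and factoring out 3 leaves 3(18x^3 + 27x^2 + 22x + 6).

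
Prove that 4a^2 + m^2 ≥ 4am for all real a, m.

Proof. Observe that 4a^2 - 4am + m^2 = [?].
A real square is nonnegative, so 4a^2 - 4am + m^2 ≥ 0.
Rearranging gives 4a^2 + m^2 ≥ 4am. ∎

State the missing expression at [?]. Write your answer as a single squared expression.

(2a - m)^2

4a^2 - 4am + m^2 is a perfect-square trinomial: the outer terms are (2a)^2 and (m)^2, and the cross term is -2·2a·m.
So 4a^2 - 4am + m^2 = (2a - m)^2 ≥ 0.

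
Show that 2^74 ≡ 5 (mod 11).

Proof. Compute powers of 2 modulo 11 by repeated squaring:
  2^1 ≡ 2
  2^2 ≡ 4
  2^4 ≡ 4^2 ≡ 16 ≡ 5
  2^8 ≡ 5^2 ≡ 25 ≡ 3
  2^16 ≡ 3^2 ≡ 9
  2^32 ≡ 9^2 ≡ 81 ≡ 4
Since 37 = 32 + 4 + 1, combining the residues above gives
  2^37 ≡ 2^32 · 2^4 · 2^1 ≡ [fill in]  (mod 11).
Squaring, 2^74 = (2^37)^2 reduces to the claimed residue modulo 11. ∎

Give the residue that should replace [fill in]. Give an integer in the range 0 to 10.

7

Multiply the listed residues: 4 · 5 · 2 = 20 → 40.
Reducing modulo 11: 40 = 3·11 + 7, so 2^37 ≡ 7.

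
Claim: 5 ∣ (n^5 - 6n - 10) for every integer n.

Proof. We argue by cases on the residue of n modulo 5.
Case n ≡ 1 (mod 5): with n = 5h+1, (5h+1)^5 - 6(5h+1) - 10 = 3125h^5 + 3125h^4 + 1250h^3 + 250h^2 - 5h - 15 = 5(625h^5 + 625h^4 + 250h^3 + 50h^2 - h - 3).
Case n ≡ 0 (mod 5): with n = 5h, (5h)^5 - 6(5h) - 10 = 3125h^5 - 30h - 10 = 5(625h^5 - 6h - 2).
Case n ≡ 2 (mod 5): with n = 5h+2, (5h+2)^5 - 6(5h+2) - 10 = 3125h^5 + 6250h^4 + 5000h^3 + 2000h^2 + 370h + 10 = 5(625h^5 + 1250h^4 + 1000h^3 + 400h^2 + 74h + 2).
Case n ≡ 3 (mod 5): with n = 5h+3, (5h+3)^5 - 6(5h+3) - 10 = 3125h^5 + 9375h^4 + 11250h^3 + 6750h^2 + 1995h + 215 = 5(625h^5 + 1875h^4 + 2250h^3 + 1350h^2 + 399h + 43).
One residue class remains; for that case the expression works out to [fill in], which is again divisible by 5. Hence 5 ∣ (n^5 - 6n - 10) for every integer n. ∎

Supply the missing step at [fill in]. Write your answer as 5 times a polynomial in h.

5(625h^5 + 2500h^4 + 4000h^3 + 3200h^2 + 1274h + 198)

The residues treated are {1, 0, 2, 3}, so the missing case is n ≡ 4 (mod 5); write n = 5h+4.
Then (5h+4)^5 - 6(5h+4) - 10 = 3125h^5 + 12500h^4 + 20000h^3 + 16000h^2 + 6370h + 990 = 5(625h^5 + 2500h^4 + 4000h^3 + 3200h^2 + 1274h + 198).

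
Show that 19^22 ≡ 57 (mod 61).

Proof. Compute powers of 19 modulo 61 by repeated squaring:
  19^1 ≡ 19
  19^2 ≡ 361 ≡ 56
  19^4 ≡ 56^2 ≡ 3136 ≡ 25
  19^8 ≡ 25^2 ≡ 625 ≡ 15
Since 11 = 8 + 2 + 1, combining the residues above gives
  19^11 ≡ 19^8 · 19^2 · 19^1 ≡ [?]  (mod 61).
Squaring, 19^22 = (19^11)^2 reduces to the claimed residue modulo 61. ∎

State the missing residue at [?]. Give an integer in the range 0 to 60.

39

Multiply the listed residues: 15 · 56 · 19 = 840 → 15960.
Reducing modulo 61: 15960 = 261·61 + 39, so 19^11 ≡ 39.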